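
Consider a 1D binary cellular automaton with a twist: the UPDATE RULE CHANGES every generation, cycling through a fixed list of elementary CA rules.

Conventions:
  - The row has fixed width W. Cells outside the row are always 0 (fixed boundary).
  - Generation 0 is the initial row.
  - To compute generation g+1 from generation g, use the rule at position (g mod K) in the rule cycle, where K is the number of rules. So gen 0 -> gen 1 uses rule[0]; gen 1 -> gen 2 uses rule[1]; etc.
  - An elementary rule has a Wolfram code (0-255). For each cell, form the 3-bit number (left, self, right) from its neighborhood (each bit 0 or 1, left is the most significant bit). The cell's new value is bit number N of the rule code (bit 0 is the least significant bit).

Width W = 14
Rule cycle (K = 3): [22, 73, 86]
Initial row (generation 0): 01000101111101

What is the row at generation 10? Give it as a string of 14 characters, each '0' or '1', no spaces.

Answer: 11100001000101

Derivation:
Gen 0: 01000101111101
Gen 1 (rule 22): 11101100000001
Gen 2 (rule 73): 10101101111100
Gen 3 (rule 86): 10100100000110
Gen 4 (rule 22): 10111110001001
Gen 5 (rule 73): 00100010100000
Gen 6 (rule 86): 01110110110000
Gen 7 (rule 22): 10000000001000
Gen 8 (rule 73): 00111111100011
Gen 9 (rule 86): 01000000110101
Gen 10 (rule 22): 11100001000101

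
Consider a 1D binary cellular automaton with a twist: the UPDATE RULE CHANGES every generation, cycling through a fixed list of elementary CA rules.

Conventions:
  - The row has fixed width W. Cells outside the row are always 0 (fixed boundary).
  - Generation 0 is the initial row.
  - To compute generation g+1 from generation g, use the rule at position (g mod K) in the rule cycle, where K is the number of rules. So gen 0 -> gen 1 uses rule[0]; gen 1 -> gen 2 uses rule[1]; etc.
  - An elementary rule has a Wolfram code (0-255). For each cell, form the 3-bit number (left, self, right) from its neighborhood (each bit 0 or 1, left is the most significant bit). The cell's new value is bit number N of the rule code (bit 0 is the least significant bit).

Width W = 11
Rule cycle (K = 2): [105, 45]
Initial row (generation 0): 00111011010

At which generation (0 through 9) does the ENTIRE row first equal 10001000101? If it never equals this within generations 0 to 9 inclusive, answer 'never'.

Gen 0: 00111011010
Gen 1 (rule 105): 10101111100
Gen 2 (rule 45): 11111000001
Gen 3 (rule 105): 10001011100
Gen 4 (rule 45): 10101110001
Gen 5 (rule 105): 01011010100
Gen 6 (rule 45): 01110111101
Gen 7 (rule 105): 01011100110
Gen 8 (rule 45): 01110000100
Gen 9 (rule 105): 01010110001

Answer: never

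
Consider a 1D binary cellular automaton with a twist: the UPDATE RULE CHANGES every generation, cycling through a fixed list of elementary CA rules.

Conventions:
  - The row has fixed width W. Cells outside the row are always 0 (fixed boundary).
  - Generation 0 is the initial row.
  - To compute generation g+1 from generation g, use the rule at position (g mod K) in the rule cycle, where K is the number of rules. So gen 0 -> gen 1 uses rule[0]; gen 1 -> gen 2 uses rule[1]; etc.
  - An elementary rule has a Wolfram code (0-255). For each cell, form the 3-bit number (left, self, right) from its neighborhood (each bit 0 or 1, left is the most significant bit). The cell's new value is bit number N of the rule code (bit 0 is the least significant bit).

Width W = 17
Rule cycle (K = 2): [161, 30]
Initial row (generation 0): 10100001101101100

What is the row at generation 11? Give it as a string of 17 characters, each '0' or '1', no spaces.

Gen 0: 10100001101101100
Gen 1 (rule 161): 01001100010010001
Gen 2 (rule 30): 11111010111111011
Gen 3 (rule 161): 01110101011110100
Gen 4 (rule 30): 11000101010000110
Gen 5 (rule 161): 00010010100110000
Gen 6 (rule 30): 00111110111101000
Gen 7 (rule 161): 10011101011010011
Gen 8 (rule 30): 11110001010011110
Gen 9 (rule 161): 01100100100001100
Gen 10 (rule 30): 11011111110011010
Gen 11 (rule 161): 00101111100000100

Answer: 00101111100000100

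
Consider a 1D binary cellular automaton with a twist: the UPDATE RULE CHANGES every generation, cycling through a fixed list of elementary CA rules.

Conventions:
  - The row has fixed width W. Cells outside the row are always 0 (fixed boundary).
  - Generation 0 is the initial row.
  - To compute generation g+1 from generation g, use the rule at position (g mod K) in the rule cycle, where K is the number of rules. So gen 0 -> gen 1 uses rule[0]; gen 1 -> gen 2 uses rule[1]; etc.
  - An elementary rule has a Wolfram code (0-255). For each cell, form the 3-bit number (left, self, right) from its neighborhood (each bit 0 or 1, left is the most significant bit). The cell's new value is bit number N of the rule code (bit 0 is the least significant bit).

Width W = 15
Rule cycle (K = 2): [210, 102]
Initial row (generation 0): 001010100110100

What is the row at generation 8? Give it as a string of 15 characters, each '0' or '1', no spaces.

Gen 0: 001010100110100
Gen 1 (rule 210): 010000011010010
Gen 2 (rule 102): 110000101110110
Gen 3 (rule 210): 011001000110011
Gen 4 (rule 102): 101011001010101
Gen 5 (rule 210): 000001110000000
Gen 6 (rule 102): 000010010000000
Gen 7 (rule 210): 000101101000000
Gen 8 (rule 102): 001110111000000

Answer: 001110111000000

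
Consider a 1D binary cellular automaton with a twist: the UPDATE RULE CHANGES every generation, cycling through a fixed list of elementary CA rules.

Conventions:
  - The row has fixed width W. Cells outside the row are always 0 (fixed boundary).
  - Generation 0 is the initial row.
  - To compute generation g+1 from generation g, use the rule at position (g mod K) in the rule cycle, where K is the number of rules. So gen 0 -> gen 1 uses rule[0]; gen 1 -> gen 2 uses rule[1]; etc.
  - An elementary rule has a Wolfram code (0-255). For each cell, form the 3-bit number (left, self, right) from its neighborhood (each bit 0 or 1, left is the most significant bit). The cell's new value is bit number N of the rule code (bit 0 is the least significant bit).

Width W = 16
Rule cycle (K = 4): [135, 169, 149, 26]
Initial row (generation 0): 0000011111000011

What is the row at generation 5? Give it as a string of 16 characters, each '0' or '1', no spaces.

Answer: 0001010110101011

Derivation:
Gen 0: 0000011111000011
Gen 1 (rule 135): 1111101110011100
Gen 2 (rule 169): 1111011100011001
Gen 3 (rule 149): 0110001011000101
Gen 4 (rule 26): 1101010010101000
Gen 5 (rule 135): 0001010110101011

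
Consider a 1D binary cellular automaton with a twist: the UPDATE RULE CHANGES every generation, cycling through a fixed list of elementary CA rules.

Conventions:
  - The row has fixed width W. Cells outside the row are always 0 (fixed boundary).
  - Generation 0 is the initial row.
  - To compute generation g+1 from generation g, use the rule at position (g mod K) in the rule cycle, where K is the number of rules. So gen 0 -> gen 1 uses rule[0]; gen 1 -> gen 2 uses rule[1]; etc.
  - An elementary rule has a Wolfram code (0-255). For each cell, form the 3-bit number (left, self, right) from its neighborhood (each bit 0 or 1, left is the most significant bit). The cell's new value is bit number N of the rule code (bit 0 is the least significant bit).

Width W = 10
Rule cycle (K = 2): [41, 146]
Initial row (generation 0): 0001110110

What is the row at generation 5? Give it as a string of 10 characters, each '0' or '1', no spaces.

Gen 0: 0001110110
Gen 1 (rule 41): 1101001100
Gen 2 (rule 146): 0000110010
Gen 3 (rule 41): 1110100000
Gen 4 (rule 146): 0100010000
Gen 5 (rule 41): 0001000111

Answer: 0001000111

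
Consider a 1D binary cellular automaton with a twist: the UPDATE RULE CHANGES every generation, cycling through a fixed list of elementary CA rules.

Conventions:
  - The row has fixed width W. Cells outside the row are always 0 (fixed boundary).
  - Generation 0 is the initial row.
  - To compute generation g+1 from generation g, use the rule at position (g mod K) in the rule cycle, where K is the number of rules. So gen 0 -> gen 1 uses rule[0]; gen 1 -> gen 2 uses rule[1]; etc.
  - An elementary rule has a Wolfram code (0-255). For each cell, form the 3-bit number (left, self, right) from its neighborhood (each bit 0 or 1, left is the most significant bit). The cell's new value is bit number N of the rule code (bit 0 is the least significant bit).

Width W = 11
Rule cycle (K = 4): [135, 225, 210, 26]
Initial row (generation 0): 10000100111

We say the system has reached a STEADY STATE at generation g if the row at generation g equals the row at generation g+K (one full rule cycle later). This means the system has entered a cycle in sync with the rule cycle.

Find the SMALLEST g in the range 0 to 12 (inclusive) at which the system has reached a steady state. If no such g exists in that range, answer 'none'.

Answer: 11

Derivation:
Gen 0: 10000100111
Gen 1 (rule 135): 10111101010
Gen 2 (rule 225): 01011110100
Gen 3 (rule 210): 10001110010
Gen 4 (rule 26): 01011001101
Gen 5 (rule 135): 11000010001
Gen 6 (rule 225): 01011000100
Gen 7 (rule 210): 10001101010
Gen 8 (rule 26): 01011000001
Gen 9 (rule 135): 11000011111
Gen 10 (rule 225): 01011001111
Gen 11 (rule 210): 10001110111
Gen 12 (rule 26): 01011000100
Gen 13 (rule 135): 11000011101
Gen 14 (rule 225): 01011001110
Gen 15 (rule 210): 10001110111
Gen 16 (rule 26): 01011000100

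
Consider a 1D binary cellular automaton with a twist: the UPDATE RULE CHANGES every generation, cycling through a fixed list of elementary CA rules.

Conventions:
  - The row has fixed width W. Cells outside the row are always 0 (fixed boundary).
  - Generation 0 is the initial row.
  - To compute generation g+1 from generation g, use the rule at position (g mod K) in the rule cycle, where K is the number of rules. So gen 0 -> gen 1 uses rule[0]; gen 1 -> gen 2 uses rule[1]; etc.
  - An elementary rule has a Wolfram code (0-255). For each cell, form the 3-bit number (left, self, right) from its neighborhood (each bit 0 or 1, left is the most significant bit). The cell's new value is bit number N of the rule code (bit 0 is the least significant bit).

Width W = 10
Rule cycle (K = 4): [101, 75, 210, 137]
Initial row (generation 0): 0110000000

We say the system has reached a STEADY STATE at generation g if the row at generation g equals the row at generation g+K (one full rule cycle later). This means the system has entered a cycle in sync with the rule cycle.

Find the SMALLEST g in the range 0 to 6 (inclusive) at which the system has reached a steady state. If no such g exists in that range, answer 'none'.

Answer: 0

Derivation:
Gen 0: 0110000000
Gen 1 (rule 101): 0010111111
Gen 2 (rule 75): 1100100001
Gen 3 (rule 210): 0111010010
Gen 4 (rule 137): 0110000000
Gen 5 (rule 101): 0010111111
Gen 6 (rule 75): 1100100001
Gen 7 (rule 210): 0111010010
Gen 8 (rule 137): 0110000000
Gen 9 (rule 101): 0010111111
Gen 10 (rule 75): 1100100001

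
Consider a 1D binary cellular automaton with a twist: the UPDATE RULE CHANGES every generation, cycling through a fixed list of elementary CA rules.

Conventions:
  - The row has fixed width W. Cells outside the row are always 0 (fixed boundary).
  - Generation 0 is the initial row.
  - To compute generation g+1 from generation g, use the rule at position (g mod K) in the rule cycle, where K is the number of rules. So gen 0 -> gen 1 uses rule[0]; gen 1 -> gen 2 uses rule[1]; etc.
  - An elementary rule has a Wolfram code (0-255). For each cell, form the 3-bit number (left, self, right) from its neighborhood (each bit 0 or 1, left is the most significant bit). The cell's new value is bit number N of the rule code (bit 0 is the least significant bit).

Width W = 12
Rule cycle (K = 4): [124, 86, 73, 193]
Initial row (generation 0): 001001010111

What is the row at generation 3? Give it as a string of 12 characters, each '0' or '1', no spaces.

Gen 0: 001001010111
Gen 1 (rule 124): 001101111101
Gen 2 (rule 86): 010100000101
Gen 3 (rule 73): 000001110000

Answer: 000001110000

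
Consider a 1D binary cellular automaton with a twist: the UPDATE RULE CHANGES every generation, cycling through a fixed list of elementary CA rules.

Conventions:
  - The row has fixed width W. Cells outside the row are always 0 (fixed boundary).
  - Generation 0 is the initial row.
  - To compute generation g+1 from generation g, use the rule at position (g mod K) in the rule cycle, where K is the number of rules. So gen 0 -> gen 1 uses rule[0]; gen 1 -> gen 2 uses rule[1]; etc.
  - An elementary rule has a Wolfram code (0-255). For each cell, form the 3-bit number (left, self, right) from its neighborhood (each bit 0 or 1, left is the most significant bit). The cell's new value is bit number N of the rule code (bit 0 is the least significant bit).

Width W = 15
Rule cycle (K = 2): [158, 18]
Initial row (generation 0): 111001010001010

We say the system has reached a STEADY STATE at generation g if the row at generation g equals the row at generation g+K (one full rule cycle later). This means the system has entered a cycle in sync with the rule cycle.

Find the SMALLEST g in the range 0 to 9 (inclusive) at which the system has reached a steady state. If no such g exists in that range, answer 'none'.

Answer: 2

Derivation:
Gen 0: 111001010001010
Gen 1 (rule 158): 110111011011011
Gen 2 (rule 18): 000000000000000
Gen 3 (rule 158): 000000000000000
Gen 4 (rule 18): 000000000000000
Gen 5 (rule 158): 000000000000000
Gen 6 (rule 18): 000000000000000
Gen 7 (rule 158): 000000000000000
Gen 8 (rule 18): 000000000000000
Gen 9 (rule 158): 000000000000000
Gen 10 (rule 18): 000000000000000
Gen 11 (rule 158): 000000000000000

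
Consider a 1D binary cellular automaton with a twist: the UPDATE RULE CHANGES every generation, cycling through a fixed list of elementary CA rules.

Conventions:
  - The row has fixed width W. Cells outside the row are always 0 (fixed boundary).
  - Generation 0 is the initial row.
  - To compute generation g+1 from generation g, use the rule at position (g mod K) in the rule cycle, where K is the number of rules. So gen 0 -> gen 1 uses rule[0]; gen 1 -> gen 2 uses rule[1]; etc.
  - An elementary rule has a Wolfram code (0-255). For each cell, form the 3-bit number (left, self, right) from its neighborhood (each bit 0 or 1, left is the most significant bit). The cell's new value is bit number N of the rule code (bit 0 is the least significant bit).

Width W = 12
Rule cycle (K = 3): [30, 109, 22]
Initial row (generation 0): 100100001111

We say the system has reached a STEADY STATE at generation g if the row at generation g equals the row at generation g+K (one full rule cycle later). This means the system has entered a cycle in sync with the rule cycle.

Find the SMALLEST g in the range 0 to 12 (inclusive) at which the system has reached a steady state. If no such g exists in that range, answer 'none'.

Answer: 12

Derivation:
Gen 0: 100100001111
Gen 1 (rule 30): 111110011000
Gen 2 (rule 109): 100010011011
Gen 3 (rule 22): 110111100000
Gen 4 (rule 30): 100100010000
Gen 5 (rule 109): 100101010111
Gen 6 (rule 22): 111101010000
Gen 7 (rule 30): 100001011000
Gen 8 (rule 109): 101101111011
Gen 9 (rule 22): 100000000000
Gen 10 (rule 30): 110000000000
Gen 11 (rule 109): 110111111111
Gen 12 (rule 22): 000000000000
Gen 13 (rule 30): 000000000000
Gen 14 (rule 109): 111111111111
Gen 15 (rule 22): 000000000000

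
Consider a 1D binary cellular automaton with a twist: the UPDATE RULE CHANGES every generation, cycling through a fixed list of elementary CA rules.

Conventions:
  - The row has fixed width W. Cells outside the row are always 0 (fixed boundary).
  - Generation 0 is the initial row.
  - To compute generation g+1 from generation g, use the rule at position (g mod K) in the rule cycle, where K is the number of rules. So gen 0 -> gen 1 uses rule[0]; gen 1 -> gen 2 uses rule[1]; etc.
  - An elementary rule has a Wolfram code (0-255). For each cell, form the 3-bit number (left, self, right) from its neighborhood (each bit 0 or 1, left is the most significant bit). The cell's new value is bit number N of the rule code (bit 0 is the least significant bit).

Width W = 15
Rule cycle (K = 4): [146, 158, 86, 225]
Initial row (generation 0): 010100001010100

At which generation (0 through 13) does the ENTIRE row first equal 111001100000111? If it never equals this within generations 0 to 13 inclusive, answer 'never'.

Answer: never

Derivation:
Gen 0: 010100001010100
Gen 1 (rule 146): 100010010000010
Gen 2 (rule 158): 110111111000111
Gen 3 (rule 86): 010000001101001
Gen 4 (rule 225): 000111100110000
Gen 5 (rule 146): 001011011001000
Gen 6 (rule 158): 011010010111100
Gen 7 (rule 86): 101011110000110
Gen 8 (rule 225): 010101110110010
Gen 9 (rule 146): 100000100001101
Gen 10 (rule 158): 110001110011001
Gen 11 (rule 86): 011010011101111
Gen 12 (rule 225): 001100001110111
Gen 13 (rule 146): 010010010100010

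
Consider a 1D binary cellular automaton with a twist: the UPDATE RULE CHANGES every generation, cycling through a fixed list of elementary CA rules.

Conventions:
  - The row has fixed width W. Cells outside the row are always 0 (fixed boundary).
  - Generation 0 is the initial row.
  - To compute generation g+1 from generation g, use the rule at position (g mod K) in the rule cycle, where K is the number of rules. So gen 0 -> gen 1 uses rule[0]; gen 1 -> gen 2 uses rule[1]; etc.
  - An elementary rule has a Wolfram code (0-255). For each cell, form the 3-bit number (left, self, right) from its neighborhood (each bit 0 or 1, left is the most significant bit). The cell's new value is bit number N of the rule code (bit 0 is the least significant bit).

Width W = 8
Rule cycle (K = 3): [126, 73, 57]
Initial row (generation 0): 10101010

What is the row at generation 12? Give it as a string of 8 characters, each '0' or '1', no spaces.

Gen 0: 10101010
Gen 1 (rule 126): 11111111
Gen 2 (rule 73): 10000001
Gen 3 (rule 57): 01111100
Gen 4 (rule 126): 11000110
Gen 5 (rule 73): 11010110
Gen 6 (rule 57): 10101101
Gen 7 (rule 126): 11111111
Gen 8 (rule 73): 10000001
Gen 9 (rule 57): 01111100
Gen 10 (rule 126): 11000110
Gen 11 (rule 73): 11010110
Gen 12 (rule 57): 10101101

Answer: 10101101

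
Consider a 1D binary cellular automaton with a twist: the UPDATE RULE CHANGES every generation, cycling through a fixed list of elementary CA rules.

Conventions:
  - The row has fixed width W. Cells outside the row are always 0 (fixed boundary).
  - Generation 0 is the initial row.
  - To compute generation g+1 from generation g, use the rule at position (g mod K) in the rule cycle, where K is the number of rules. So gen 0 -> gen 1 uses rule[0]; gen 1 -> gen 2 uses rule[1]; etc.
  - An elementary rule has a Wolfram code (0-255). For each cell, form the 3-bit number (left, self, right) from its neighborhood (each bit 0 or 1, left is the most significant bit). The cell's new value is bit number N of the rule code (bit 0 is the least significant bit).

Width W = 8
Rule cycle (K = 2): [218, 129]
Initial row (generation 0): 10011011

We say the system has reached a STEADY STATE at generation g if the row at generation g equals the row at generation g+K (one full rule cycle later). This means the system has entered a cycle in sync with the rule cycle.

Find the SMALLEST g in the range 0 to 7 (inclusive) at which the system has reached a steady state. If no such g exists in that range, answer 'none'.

Answer: 5

Derivation:
Gen 0: 10011011
Gen 1 (rule 218): 01111011
Gen 2 (rule 129): 00110000
Gen 3 (rule 218): 01111000
Gen 4 (rule 129): 00110011
Gen 5 (rule 218): 01111111
Gen 6 (rule 129): 00111110
Gen 7 (rule 218): 01111111
Gen 8 (rule 129): 00111110
Gen 9 (rule 218): 01111111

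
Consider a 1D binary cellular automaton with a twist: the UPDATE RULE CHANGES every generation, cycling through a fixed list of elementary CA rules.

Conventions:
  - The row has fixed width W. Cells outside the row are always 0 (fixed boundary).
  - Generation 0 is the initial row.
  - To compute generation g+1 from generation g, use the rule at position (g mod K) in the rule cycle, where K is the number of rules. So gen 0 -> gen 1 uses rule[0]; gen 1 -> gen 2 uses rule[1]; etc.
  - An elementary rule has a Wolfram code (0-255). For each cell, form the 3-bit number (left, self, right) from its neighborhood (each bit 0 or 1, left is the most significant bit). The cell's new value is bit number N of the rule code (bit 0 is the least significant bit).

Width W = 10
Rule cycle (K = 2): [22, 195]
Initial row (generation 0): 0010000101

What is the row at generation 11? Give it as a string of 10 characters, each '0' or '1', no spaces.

Gen 0: 0010000101
Gen 1 (rule 22): 0111001101
Gen 2 (rule 195): 1011010100
Gen 3 (rule 22): 1000010110
Gen 4 (rule 195): 0011100010
Gen 5 (rule 22): 0100010111
Gen 6 (rule 195): 1001100011
Gen 7 (rule 22): 1110010100
Gen 8 (rule 195): 0110100001
Gen 9 (rule 22): 1000110011
Gen 10 (rule 195): 0011010101
Gen 11 (rule 22): 0100010101

Answer: 0100010101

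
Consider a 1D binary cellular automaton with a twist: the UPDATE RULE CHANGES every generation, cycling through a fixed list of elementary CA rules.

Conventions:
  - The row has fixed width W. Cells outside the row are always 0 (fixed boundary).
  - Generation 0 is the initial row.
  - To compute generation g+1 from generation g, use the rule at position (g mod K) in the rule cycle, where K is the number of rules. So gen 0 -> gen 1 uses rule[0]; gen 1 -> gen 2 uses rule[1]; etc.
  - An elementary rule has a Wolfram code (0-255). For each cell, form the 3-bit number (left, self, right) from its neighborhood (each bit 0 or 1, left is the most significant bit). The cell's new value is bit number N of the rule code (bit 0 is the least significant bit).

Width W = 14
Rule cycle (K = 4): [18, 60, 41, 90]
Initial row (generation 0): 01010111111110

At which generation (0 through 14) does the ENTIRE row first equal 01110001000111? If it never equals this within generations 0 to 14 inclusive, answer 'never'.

Answer: 12

Derivation:
Gen 0: 01010111111110
Gen 1 (rule 18): 10000000000001
Gen 2 (rule 60): 11000000000001
Gen 3 (rule 41): 10011111111100
Gen 4 (rule 90): 01110000000110
Gen 5 (rule 18): 10001000001001
Gen 6 (rule 60): 11001100001101
Gen 7 (rule 41): 10001001101010
Gen 8 (rule 90): 01010111100001
Gen 9 (rule 18): 10000000010010
Gen 10 (rule 60): 11000000011011
Gen 11 (rule 41): 10011111010110
Gen 12 (rule 90): 01110001000111
Gen 13 (rule 18): 10001010101000
Gen 14 (rule 60): 11001111111100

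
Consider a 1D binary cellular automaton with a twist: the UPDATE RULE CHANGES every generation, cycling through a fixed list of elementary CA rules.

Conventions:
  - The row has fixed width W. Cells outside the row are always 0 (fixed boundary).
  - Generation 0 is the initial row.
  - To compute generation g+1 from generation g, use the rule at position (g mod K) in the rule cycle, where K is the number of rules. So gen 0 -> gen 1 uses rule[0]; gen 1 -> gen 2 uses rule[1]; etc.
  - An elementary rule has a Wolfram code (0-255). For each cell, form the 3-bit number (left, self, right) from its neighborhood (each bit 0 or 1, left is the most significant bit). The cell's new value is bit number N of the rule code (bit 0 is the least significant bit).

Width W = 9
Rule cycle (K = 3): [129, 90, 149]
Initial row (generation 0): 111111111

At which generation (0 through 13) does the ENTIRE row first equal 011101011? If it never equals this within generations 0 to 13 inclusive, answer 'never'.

Gen 0: 111111111
Gen 1 (rule 129): 011111110
Gen 2 (rule 90): 110000011
Gen 3 (rule 149): 001111000
Gen 4 (rule 129): 100110011
Gen 5 (rule 90): 011111111
Gen 6 (rule 149): 001111110
Gen 7 (rule 129): 100111100
Gen 8 (rule 90): 011100110
Gen 9 (rule 149): 001010001
Gen 10 (rule 129): 100000100
Gen 11 (rule 90): 010001010
Gen 12 (rule 149): 011101011
Gen 13 (rule 129): 001000000

Answer: 12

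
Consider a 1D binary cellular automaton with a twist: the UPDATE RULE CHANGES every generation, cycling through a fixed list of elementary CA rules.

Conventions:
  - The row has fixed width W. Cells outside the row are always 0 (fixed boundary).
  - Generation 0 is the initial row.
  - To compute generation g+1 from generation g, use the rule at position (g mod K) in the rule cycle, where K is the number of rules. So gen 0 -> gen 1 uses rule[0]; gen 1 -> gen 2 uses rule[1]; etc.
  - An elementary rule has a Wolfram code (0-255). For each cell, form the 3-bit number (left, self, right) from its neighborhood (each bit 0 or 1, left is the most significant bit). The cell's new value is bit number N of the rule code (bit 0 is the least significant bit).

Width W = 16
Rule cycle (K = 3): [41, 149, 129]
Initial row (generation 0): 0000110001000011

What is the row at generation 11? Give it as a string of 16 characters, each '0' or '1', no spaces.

Gen 0: 0000110001000011
Gen 1 (rule 41): 1110100100011010
Gen 2 (rule 149): 0100110111000011
Gen 3 (rule 129): 0000000010011000
Gen 4 (rule 41): 1111111000010011
Gen 5 (rule 149): 0111110111011000
Gen 6 (rule 129): 0011100010000011
Gen 7 (rule 41): 1010001000111010
Gen 8 (rule 149): 1011101110010011
Gen 9 (rule 129): 0001000100000000
Gen 10 (rule 41): 1100010001111111
Gen 11 (rule 149): 0011011100111110

Answer: 0011011100111110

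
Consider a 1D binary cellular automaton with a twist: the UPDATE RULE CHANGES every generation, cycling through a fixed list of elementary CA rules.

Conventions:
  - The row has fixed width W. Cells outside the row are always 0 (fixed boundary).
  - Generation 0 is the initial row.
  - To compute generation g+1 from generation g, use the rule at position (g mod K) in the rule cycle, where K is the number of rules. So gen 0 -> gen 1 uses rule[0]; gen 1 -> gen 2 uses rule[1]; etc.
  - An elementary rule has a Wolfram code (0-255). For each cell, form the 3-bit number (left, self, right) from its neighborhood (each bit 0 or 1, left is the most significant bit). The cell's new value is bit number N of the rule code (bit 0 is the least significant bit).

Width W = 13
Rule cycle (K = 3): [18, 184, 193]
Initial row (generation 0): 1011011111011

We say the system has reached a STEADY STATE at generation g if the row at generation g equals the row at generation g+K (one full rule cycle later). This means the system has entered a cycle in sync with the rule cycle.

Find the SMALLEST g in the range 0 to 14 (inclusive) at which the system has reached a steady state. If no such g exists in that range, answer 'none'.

Answer: 1

Derivation:
Gen 0: 1011011111011
Gen 1 (rule 18): 0000000000000
Gen 2 (rule 184): 0000000000000
Gen 3 (rule 193): 1111111111111
Gen 4 (rule 18): 0000000000000
Gen 5 (rule 184): 0000000000000
Gen 6 (rule 193): 1111111111111
Gen 7 (rule 18): 0000000000000
Gen 8 (rule 184): 0000000000000
Gen 9 (rule 193): 1111111111111
Gen 10 (rule 18): 0000000000000
Gen 11 (rule 184): 0000000000000
Gen 12 (rule 193): 1111111111111
Gen 13 (rule 18): 0000000000000
Gen 14 (rule 184): 0000000000000
Gen 15 (rule 193): 1111111111111
Gen 16 (rule 18): 0000000000000
Gen 17 (rule 184): 0000000000000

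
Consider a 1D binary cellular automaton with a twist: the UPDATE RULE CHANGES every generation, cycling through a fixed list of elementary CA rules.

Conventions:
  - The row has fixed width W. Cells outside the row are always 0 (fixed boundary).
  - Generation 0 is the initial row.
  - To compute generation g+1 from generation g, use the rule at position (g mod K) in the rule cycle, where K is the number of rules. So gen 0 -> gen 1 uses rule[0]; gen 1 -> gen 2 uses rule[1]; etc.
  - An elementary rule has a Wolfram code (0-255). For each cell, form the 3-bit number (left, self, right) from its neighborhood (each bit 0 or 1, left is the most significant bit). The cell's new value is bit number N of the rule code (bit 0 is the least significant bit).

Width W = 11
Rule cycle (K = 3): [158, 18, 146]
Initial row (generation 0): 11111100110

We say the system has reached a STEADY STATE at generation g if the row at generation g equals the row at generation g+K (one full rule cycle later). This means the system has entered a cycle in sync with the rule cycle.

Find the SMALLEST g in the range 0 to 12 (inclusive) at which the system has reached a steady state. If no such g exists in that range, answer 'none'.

Gen 0: 11111100110
Gen 1 (rule 158): 11111011101
Gen 2 (rule 18): 00000000000
Gen 3 (rule 146): 00000000000
Gen 4 (rule 158): 00000000000
Gen 5 (rule 18): 00000000000
Gen 6 (rule 146): 00000000000
Gen 7 (rule 158): 00000000000
Gen 8 (rule 18): 00000000000
Gen 9 (rule 146): 00000000000
Gen 10 (rule 158): 00000000000
Gen 11 (rule 18): 00000000000
Gen 12 (rule 146): 00000000000
Gen 13 (rule 158): 00000000000
Gen 14 (rule 18): 00000000000
Gen 15 (rule 146): 00000000000

Answer: 2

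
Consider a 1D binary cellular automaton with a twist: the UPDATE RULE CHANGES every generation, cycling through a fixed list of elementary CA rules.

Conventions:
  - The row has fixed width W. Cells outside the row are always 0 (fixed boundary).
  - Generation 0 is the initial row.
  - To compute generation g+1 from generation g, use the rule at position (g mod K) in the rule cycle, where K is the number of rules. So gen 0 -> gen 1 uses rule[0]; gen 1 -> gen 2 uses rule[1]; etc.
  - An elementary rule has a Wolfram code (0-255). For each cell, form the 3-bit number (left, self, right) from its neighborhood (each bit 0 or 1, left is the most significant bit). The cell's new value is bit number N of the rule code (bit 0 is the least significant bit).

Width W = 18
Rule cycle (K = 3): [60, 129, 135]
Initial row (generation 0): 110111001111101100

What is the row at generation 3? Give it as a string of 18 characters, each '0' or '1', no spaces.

Answer: 111111111100011111

Derivation:
Gen 0: 110111001111101100
Gen 1 (rule 60): 101100101000011010
Gen 2 (rule 129): 000000000011000000
Gen 3 (rule 135): 111111111100011111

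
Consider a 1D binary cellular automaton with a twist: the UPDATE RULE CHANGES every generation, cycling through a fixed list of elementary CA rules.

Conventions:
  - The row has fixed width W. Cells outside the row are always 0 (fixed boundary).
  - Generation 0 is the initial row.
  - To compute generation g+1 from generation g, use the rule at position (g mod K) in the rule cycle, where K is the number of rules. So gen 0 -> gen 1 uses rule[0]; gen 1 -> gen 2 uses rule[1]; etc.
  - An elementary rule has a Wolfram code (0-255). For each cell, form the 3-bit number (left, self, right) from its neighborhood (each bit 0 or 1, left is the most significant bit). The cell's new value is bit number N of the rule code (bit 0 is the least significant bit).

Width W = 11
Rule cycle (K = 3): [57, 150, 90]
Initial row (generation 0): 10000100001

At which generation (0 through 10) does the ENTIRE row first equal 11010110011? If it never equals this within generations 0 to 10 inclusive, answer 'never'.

Answer: never

Derivation:
Gen 0: 10000100001
Gen 1 (rule 57): 01110011100
Gen 2 (rule 150): 10101101010
Gen 3 (rule 90): 00001100001
Gen 4 (rule 57): 11101011100
Gen 5 (rule 150): 01001001010
Gen 6 (rule 90): 10110110001
Gen 7 (rule 57): 01101101100
Gen 8 (rule 150): 10000000010
Gen 9 (rule 90): 01000000101
Gen 10 (rule 57): 00111110010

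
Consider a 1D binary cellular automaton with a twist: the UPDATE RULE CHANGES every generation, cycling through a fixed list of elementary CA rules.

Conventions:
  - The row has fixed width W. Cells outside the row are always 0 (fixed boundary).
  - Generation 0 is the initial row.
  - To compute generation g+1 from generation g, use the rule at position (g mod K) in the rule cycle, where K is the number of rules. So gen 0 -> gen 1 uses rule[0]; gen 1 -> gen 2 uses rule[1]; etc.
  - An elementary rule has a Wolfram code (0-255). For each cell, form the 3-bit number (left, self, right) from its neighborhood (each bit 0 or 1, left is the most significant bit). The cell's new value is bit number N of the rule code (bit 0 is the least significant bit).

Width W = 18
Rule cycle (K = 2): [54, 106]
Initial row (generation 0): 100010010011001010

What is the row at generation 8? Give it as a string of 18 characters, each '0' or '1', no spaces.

Gen 0: 100010010011001010
Gen 1 (rule 54): 110111111100111111
Gen 2 (rule 106): 111100000101100001
Gen 3 (rule 54): 000010001110010011
Gen 4 (rule 106): 000100011010100111
Gen 5 (rule 54): 001110100111111000
Gen 6 (rule 106): 011011001100001000
Gen 7 (rule 54): 100100110010011100
Gen 8 (rule 106): 001001110100110100

Answer: 001001110100110100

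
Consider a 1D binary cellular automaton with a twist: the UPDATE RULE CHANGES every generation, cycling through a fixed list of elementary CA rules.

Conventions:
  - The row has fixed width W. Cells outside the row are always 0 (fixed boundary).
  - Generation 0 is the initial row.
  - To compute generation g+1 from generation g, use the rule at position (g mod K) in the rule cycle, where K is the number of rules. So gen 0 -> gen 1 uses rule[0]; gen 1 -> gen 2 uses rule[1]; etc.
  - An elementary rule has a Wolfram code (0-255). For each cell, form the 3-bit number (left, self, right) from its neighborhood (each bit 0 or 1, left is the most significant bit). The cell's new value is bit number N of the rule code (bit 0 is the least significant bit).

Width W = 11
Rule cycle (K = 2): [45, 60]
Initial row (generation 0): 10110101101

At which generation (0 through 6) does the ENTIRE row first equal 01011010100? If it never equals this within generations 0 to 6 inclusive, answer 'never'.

Answer: never

Derivation:
Gen 0: 10110101101
Gen 1 (rule 45): 11101111011
Gen 2 (rule 60): 10011000110
Gen 3 (rule 45): 10010010100
Gen 4 (rule 60): 11011011110
Gen 5 (rule 45): 10110110000
Gen 6 (rule 60): 11101101000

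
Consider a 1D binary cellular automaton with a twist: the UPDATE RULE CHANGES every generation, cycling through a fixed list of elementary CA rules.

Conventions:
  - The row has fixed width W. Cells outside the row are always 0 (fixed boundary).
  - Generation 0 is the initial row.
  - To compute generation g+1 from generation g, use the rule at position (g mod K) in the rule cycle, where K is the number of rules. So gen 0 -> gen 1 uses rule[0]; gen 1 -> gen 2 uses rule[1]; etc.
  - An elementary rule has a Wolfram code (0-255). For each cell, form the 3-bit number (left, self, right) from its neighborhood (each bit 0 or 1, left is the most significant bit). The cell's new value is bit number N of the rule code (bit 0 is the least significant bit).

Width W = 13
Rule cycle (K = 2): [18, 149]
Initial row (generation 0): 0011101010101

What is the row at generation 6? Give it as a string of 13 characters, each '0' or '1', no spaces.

Answer: 1111111111111

Derivation:
Gen 0: 0011101010101
Gen 1 (rule 18): 0100000000000
Gen 2 (rule 149): 0111111111111
Gen 3 (rule 18): 1000000000000
Gen 4 (rule 149): 1111111111111
Gen 5 (rule 18): 0000000000000
Gen 6 (rule 149): 1111111111111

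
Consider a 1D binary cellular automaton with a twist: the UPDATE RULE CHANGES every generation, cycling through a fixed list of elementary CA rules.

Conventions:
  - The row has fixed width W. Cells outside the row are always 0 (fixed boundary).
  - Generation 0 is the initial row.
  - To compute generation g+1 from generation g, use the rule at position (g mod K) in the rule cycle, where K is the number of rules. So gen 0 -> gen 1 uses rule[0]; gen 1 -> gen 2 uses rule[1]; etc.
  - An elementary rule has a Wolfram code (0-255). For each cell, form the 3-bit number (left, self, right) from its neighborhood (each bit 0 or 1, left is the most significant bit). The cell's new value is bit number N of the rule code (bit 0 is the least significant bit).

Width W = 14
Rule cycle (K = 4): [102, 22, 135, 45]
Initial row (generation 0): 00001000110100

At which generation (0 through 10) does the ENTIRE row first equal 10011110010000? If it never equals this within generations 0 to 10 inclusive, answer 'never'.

Answer: 4

Derivation:
Gen 0: 00001000110100
Gen 1 (rule 102): 00011001011100
Gen 2 (rule 22): 00100111000010
Gen 3 (rule 135): 11101010011110
Gen 4 (rule 45): 10011110010000
Gen 5 (rule 102): 10100010110000
Gen 6 (rule 22): 10110110001000
Gen 7 (rule 135): 10000000111011
Gen 8 (rule 45): 10111110100110
Gen 9 (rule 102): 11000011101010
Gen 10 (rule 22): 00100100001011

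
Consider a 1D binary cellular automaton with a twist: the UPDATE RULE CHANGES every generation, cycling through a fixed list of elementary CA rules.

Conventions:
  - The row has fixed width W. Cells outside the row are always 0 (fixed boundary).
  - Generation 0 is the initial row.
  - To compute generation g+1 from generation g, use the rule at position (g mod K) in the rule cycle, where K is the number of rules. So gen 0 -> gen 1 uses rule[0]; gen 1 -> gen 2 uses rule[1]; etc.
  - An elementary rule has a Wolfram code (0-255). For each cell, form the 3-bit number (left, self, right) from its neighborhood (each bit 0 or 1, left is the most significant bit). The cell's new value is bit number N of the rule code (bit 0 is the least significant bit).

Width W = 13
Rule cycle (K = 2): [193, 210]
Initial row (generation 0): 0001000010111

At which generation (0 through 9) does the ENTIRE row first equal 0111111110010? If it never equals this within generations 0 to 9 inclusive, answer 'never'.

Answer: 8

Derivation:
Gen 0: 0001000010111
Gen 1 (rule 193): 1100011000011
Gen 2 (rule 210): 0110101100101
Gen 3 (rule 193): 0010000100000
Gen 4 (rule 210): 0101001010000
Gen 5 (rule 193): 0000000000111
Gen 6 (rule 210): 0000000001011
Gen 7 (rule 193): 1111111100001
Gen 8 (rule 210): 0111111110010
Gen 9 (rule 193): 0011111110000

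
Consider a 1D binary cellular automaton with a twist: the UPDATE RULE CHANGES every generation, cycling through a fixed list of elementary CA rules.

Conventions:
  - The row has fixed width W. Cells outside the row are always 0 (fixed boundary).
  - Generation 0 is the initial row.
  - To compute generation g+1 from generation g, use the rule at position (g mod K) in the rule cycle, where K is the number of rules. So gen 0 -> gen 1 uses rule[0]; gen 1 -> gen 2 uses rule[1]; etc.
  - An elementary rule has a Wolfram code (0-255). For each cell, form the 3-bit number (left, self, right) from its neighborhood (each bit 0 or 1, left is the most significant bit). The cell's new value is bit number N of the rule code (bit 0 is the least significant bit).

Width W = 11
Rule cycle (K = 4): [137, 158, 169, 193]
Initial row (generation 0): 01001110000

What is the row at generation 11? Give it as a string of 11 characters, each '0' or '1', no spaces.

Gen 0: 01001110000
Gen 1 (rule 137): 00001100111
Gen 2 (rule 158): 00011011110
Gen 3 (rule 169): 11010111100
Gen 4 (rule 193): 01000011101
Gen 5 (rule 137): 00011011000
Gen 6 (rule 158): 00110010100
Gen 7 (rule 169): 10100001001
Gen 8 (rule 193): 00001100000
Gen 9 (rule 137): 11101001111
Gen 10 (rule 158): 11001111110
Gen 11 (rule 169): 10001111100

Answer: 10001111100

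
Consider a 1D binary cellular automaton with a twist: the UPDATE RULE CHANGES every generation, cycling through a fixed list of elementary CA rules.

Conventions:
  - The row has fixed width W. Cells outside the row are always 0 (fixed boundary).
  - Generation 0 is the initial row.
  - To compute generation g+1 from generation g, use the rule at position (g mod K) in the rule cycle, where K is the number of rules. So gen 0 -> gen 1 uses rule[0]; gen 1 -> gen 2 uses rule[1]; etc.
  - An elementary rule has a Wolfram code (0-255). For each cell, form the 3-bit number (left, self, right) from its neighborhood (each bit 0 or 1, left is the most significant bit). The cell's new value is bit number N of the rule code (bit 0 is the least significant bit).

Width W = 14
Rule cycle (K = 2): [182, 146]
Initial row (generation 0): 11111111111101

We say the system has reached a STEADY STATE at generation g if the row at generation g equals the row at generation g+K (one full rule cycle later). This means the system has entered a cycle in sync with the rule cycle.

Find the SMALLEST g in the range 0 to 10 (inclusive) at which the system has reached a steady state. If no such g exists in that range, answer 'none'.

Answer: none

Derivation:
Gen 0: 11111111111101
Gen 1 (rule 182): 01111111111011
Gen 2 (rule 146): 10111111110000
Gen 3 (rule 182): 11011111101000
Gen 4 (rule 146): 00001111000100
Gen 5 (rule 182): 00010110101110
Gen 6 (rule 146): 00100000000101
Gen 7 (rule 182): 01110000001111
Gen 8 (rule 146): 10101000010110
Gen 9 (rule 182): 11111100111001
Gen 10 (rule 146): 01111011010110
Gen 11 (rule 182): 10110100111001
Gen 12 (rule 146): 00000011010110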